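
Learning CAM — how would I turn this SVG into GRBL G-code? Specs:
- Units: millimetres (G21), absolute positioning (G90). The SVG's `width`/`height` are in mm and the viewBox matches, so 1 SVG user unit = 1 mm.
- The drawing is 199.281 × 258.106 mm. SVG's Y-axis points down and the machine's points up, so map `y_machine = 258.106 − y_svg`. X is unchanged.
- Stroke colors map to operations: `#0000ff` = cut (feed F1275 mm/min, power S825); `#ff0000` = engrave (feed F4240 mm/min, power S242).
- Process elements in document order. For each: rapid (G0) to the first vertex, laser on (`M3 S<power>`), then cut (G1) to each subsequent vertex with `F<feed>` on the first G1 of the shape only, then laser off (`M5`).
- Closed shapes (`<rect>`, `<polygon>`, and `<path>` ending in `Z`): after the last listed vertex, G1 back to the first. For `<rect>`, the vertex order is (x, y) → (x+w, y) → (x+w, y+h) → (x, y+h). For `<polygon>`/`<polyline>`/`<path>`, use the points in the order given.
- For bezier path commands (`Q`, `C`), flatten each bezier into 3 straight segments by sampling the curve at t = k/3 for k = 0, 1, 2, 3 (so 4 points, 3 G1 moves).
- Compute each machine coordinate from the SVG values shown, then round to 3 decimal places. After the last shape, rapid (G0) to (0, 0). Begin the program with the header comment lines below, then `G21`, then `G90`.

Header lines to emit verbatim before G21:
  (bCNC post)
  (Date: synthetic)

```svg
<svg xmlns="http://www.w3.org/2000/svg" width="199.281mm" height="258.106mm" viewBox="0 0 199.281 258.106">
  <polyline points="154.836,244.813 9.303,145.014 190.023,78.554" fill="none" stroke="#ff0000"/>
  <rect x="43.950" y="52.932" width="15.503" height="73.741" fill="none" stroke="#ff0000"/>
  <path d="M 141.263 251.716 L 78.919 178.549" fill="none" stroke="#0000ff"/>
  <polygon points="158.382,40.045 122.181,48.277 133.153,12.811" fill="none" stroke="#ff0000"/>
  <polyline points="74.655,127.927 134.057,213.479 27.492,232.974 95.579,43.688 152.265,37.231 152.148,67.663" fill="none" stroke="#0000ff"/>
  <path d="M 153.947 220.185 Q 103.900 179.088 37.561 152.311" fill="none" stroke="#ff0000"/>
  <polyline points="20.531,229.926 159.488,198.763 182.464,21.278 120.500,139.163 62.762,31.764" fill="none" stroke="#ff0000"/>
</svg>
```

(bCNC post)
(Date: synthetic)
G21
G90
G0 X154.836 Y13.293
M3 S242
G1 X9.303 Y113.092 F4240
G1 X190.023 Y179.552
M5
G0 X43.950 Y205.174
M3 S242
G1 X59.453 Y205.174 F4240
G1 X59.453 Y131.433
G1 X43.950 Y131.433
G1 X43.950 Y205.174
M5
G0 X141.263 Y6.390
M3 S825
G1 X78.919 Y79.557 F1275
M5
G0 X158.382 Y218.061
M3 S242
G1 X122.181 Y209.829 F4240
G1 X133.153 Y245.295
G1 X158.382 Y218.061
M5
G0 X74.655 Y130.179
M3 S825
G1 X134.057 Y44.627 F1275
G1 X27.492 Y25.132
G1 X95.579 Y214.418
G1 X152.265 Y220.875
G1 X152.148 Y190.443
M5
G0 X153.947 Y37.921
M3 S242
G1 X118.772 Y63.728 F4240
G1 X79.977 Y86.353
G1 X37.561 Y105.795
M5
G0 X20.531 Y28.180
M3 S242
G1 X159.488 Y59.343 F4240
G1 X182.464 Y236.828
G1 X120.500 Y118.943
G1 X62.762 Y226.342
M5
G0 X0.000 Y0.000

Since the viewBox matches the mm dimensions, user units are millimetres directly. The only transform is the Y-flip y_m = 258.106 − y_svg.

Shape 1 is a open polyline drawn with `<polyline>`. Its stroke #ff0000 means engrave at S242, F4240. After flipping Y the toolpath is (154.836,13.293) → (9.303,113.092) → (190.023,179.552).

Shape 2 is a rectangle drawn with `<rect>`. Its stroke #ff0000 means engrave at S242, F4240. After flipping Y the toolpath is (43.950,205.174) → (59.453,205.174) → (59.453,131.433) → (43.950,131.433) → (43.950,205.174), returning to the start.

Shape 3 is a line segment drawn with `<path>`. Its stroke #0000ff means cut at S825, F1275. After flipping Y the toolpath is (141.263,6.390) → (78.919,79.557).

Shape 4 is a regular polygon drawn with `<polygon>`. Its stroke #ff0000 means engrave at S242, F4240. After flipping Y the toolpath is (158.382,218.061) → (122.181,209.829) → (133.153,245.295) → (158.382,218.061), returning to the start.

Shape 5 is a open polyline drawn with `<polyline>`. Its stroke #0000ff means cut at S825, F1275. After flipping Y the toolpath is (74.655,130.179) → (134.057,44.627) → (27.492,25.132) → (95.579,214.418) → (152.265,220.875) → (152.148,190.443).

Shape 6 is a quadratic bezier drawn with `<path>`. Its stroke #ff0000 means engrave at S242, F4240. After flipping Y the toolpath is (153.947,37.921) → (118.772,63.728) → (79.977,86.353) → (37.561,105.795).

Shape 7 is a open polyline drawn with `<polyline>`. Its stroke #ff0000 means engrave at S242, F4240. After flipping Y the toolpath is (20.531,28.180) → (159.488,59.343) → (182.464,236.828) → (120.500,118.943) → (62.762,226.342).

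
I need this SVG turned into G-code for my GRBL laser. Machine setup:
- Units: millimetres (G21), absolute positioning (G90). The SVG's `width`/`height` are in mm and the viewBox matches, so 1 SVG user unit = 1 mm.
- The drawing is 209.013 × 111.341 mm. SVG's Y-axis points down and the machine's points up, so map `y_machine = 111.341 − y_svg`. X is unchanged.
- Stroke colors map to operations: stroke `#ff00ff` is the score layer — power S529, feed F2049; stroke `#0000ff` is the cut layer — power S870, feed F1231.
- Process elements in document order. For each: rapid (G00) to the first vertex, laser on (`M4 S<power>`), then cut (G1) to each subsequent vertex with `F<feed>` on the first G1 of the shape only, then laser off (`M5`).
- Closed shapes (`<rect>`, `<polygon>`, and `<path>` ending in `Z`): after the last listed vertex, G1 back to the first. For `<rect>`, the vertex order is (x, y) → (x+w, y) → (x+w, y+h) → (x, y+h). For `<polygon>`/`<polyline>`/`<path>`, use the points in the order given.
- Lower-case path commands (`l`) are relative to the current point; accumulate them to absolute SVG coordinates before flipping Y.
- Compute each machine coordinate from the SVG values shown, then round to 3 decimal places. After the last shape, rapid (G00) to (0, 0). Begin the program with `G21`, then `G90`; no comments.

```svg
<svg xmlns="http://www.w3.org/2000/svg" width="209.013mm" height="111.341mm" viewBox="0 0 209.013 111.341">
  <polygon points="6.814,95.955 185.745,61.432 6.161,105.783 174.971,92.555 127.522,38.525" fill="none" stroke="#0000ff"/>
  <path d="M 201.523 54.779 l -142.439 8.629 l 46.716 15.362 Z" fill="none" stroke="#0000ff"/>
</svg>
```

G21
G90
G00 X6.814 Y15.386
M4 S870
G1 X185.745 Y49.909 F1231
G1 X6.161 Y5.558
G1 X174.971 Y18.786
G1 X127.522 Y72.816
G1 X6.814 Y15.386
M5
G00 X201.523 Y56.562
M4 S870
G1 X59.084 Y47.933 F1231
G1 X105.800 Y32.571
G1 X201.523 Y56.562
M5
G00 X0.000 Y0.000

viewBox `0 0 209.013 111.341` with mm width/height → 1 unit = 1 mm. Flip: y_m = 111.341 − y_svg.

**Shape 1** — `<polygon>` closed polygon, stroke `#0000ff` → cut (S870, F1231). Machine vertices: (6.814,15.386) → (185.745,49.909) → (6.161,5.558) → (174.971,18.786) → (127.522,72.816) → (6.814,15.386). Closed: final G1 returns to the first vertex.

**Shape 2** — `<path>` closed polygon, stroke `#0000ff` → cut (S870, F1231). Machine vertices: (201.523,56.562) → (59.084,47.933) → (105.800,32.571) → (201.523,56.562). Closed: final G1 returns to the first vertex.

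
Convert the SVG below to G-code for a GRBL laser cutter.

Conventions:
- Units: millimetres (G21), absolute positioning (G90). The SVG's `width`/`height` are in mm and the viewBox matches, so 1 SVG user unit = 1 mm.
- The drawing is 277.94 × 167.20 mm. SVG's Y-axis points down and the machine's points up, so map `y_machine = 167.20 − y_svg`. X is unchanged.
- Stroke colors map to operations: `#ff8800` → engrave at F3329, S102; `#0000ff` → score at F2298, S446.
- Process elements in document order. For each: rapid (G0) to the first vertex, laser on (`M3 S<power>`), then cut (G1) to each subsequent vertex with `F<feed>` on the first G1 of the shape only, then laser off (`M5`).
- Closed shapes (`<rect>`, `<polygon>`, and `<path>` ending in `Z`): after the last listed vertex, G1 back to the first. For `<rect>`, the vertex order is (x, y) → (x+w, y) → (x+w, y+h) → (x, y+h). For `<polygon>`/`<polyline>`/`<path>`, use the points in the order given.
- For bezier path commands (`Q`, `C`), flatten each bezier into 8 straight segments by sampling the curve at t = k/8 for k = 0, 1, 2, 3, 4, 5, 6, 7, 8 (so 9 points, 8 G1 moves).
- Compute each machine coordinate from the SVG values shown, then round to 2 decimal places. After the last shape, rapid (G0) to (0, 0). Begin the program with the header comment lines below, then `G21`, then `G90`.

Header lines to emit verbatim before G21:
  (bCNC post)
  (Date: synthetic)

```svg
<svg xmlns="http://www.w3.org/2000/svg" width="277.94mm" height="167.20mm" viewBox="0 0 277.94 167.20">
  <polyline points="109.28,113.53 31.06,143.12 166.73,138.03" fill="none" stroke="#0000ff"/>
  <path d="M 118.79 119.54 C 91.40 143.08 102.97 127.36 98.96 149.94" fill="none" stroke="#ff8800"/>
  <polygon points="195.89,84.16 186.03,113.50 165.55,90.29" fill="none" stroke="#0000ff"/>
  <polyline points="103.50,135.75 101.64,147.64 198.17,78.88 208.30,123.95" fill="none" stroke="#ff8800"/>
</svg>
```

Since the viewBox matches the mm dimensions, user units are millimetres directly. The only transform is the Y-flip y_m = 167.20 − y_svg.

Shape 1 is a open polyline drawn with `<polyline>`. Its stroke #0000ff means score at S446, F2298. After flipping Y the toolpath is (109.28,53.67) → (31.06,24.08) → (166.73,29.17).

Shape 2 is a cubic bezier drawn with `<path>`. Its stroke #ff8800 means engrave at S102, F3329. After flipping Y the toolpath is (118.79,47.66) → (110.24,40.52) → (104.70,36.15) → (101.54,33.65) → (100.11,32.10) → (99.77,30.59) → (99.90,28.23) → (99.84,24.08) → (98.96,17.26).

Shape 3 is a regular polygon drawn with `<polygon>`. Its stroke #0000ff means score at S446, F2298. After flipping Y the toolpath is (195.89,83.04) → (186.03,53.70) → (165.55,76.91) → (195.89,83.04), returning to the start.

Shape 4 is a open polyline drawn with `<polyline>`. Its stroke #ff8800 means engrave at S102, F3329. After flipping Y the toolpath is (103.50,31.45) → (101.64,19.56) → (198.17,88.32) → (208.30,43.25).

(bCNC post)
(Date: synthetic)
G21
G90
G0 X109.28 Y53.67
M3 S446
G1 X31.06 Y24.08 F2298
G1 X166.73 Y29.17
M5
G0 X118.79 Y47.66
M3 S102
G1 X110.24 Y40.52 F3329
G1 X104.70 Y36.15
G1 X101.54 Y33.65
G1 X100.11 Y32.10
G1 X99.77 Y30.59
G1 X99.90 Y28.23
G1 X99.84 Y24.08
G1 X98.96 Y17.26
M5
G0 X195.89 Y83.04
M3 S446
G1 X186.03 Y53.70 F2298
G1 X165.55 Y76.91
G1 X195.89 Y83.04
M5
G0 X103.50 Y31.45
M3 S102
G1 X101.64 Y19.56 F3329
G1 X198.17 Y88.32
G1 X208.30 Y43.25
M5
G0 X0.00 Y0.00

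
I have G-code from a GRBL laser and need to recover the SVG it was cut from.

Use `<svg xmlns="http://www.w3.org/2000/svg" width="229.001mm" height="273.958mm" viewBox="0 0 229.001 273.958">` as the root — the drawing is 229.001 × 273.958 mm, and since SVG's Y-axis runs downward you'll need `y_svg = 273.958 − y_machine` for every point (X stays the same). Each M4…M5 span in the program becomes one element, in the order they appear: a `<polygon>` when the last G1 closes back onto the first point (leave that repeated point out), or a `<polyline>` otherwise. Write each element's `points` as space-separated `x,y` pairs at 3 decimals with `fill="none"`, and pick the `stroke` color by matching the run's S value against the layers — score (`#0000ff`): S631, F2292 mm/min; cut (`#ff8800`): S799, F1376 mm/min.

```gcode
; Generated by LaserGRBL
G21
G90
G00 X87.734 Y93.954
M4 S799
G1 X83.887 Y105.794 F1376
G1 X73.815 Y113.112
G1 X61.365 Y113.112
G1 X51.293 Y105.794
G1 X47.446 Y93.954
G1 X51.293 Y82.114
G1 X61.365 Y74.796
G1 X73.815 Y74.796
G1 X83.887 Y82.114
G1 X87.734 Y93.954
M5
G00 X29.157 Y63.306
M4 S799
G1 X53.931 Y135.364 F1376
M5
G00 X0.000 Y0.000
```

y_svg = 273.958 − y_m. Every run uses S799, so all elements get stroke `#ff8800` (cut).

[1] closed run; points: 87.734,180.004 83.887,168.164 73.815,160.846 61.365,160.846 51.293,168.164 47.446,180.004 51.293,191.844 61.365,199.162 73.815,199.162 83.887,191.844

[2] open run; points: 29.157,210.652 53.931,138.594

<svg xmlns="http://www.w3.org/2000/svg" width="229.001mm" height="273.958mm" viewBox="0 0 229.001 273.958">
  <polygon points="87.734,180.004 83.887,168.164 73.815,160.846 61.365,160.846 51.293,168.164 47.446,180.004 51.293,191.844 61.365,199.162 73.815,199.162 83.887,191.844" fill="none" stroke="#ff8800"/>
  <polyline points="29.157,210.652 53.931,138.594" fill="none" stroke="#ff8800"/>
</svg>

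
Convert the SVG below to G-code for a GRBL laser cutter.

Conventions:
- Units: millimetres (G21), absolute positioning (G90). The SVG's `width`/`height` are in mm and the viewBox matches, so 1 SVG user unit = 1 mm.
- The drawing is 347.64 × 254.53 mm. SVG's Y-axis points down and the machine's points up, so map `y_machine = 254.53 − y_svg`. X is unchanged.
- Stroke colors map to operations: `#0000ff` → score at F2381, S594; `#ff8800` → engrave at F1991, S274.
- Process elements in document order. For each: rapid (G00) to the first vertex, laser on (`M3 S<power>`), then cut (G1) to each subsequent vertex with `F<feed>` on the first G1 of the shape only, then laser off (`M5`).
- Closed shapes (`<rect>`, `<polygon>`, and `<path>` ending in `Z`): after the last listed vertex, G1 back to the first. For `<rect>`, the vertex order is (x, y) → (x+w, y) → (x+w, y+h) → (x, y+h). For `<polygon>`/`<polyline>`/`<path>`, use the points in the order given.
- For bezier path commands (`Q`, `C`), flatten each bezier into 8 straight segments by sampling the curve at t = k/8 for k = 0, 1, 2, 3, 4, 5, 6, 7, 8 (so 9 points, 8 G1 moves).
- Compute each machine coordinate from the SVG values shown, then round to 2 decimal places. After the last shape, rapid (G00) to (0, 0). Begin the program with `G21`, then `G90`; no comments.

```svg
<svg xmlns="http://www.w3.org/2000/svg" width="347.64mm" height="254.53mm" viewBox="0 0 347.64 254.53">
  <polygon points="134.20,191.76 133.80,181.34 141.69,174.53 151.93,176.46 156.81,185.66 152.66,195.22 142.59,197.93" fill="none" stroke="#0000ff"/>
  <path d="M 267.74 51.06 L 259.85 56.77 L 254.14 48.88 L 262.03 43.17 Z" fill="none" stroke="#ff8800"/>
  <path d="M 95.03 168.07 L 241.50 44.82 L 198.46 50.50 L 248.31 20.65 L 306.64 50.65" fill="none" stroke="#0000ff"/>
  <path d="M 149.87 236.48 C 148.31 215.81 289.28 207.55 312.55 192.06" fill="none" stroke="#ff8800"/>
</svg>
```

G21
G90
G00 X134.20 Y62.77
M3 S594
G1 X133.80 Y73.19 F2381
G1 X141.69 Y80.00
G1 X151.93 Y78.07
G1 X156.81 Y68.87
G1 X152.66 Y59.31
G1 X142.59 Y56.60
G1 X134.20 Y62.77
M5
G00 X267.74 Y203.47
M3 S274
G1 X259.85 Y197.76 F1991
G1 X254.14 Y205.65
G1 X262.03 Y211.36
G1 X267.74 Y203.47
M5
G00 X95.03 Y86.46
M3 S594
G1 X241.50 Y209.71 F2381
G1 X198.46 Y204.03
G1 X248.31 Y233.88
G1 X306.64 Y203.88
M5
G00 X149.87 Y18.05
M3 S274
G1 X155.46 Y25.26 F1991
G1 X171.36 Y31.53
G1 X194.52 Y37.10
G1 X221.90 Y42.20
G1 X250.44 Y47.06
G1 X277.09 Y51.90
G1 X298.81 Y56.96
G1 X312.55 Y62.47
M5
G00 X0.00 Y0.00

1 u = 1 mm; y_m = 254.53 − y.

[1] `<polygon>` regular polygon, #0000ff→score S594 F2381: (134.20,62.77) → (133.80,73.19) → (141.69,80.00) → (151.93,78.07) → (156.81,68.87) → (152.66,59.31) → (142.59,56.60) → (134.20,62.77) (closed)

[2] `<path>` regular polygon, #ff8800→engrave S274 F1991: (267.74,203.47) → (259.85,197.76) → (254.14,205.65) → (262.03,211.36) → (267.74,203.47) (closed)

[3] `<path>` open polyline, #0000ff→score S594 F2381: (95.03,86.46) → (241.50,209.71) → (198.46,204.03) → (248.31,233.88) → (306.64,203.88)

[4] `<path>` cubic bezier, #ff8800→engrave S274 F1991: (149.87,18.05) → (155.46,25.26) → (171.36,31.53) → (194.52,37.10) → (221.90,42.20) → (250.44,47.06) → (277.09,51.90) → (298.81,56.96) → (312.55,62.47)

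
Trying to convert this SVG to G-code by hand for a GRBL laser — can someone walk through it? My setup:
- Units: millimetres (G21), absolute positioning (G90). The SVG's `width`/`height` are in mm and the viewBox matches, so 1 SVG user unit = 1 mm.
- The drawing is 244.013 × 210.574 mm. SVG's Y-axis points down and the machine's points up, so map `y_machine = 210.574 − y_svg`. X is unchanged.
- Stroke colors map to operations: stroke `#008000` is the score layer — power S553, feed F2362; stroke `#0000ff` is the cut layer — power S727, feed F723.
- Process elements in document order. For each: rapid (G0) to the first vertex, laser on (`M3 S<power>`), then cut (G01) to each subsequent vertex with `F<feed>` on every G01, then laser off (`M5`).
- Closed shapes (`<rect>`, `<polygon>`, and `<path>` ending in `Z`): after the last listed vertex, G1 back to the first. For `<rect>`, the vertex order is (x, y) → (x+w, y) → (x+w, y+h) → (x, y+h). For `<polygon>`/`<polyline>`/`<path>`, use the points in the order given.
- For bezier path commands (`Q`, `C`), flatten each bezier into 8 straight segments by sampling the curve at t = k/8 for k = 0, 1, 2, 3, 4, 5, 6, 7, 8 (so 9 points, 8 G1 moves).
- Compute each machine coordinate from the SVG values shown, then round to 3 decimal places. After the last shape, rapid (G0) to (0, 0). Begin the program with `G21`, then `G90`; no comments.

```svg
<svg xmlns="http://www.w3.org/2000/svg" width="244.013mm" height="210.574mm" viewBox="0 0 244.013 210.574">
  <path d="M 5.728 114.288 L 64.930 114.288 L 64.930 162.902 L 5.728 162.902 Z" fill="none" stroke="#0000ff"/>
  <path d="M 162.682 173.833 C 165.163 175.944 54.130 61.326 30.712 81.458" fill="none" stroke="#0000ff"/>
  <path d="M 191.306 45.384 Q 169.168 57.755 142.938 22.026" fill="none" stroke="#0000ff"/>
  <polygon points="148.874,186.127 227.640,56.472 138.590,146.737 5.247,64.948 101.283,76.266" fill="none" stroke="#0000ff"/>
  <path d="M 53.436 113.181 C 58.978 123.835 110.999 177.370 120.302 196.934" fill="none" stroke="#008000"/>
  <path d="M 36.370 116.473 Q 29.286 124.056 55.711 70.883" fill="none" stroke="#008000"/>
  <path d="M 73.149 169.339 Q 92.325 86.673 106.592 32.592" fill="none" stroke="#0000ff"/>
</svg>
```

G21
G90
G0 X5.728 Y96.286
M3 S727
G01 X64.930 Y96.286 F723
G01 X64.930 Y47.672 F723
G01 X5.728 Y47.672 F723
G01 X5.728 Y96.286 F723
M5
G0 X162.682 Y36.741
M3 S727
G01 X158.684 Y40.930 F723
G01 X146.402 Y53.115 F723
G01 X128.191 Y70.350 F723
G01 X106.409 Y89.686 F723
G01 X83.413 Y108.178 F723
G01 X61.561 Y122.879 F723
G01 X43.208 Y130.840 F723
G01 X30.712 Y129.116 F723
M5
G0 X191.306 Y165.190
M3 S727
G01 X185.708 Y162.849 F723
G01 X179.981 Y162.011 F723
G01 X174.127 Y162.676 F723
G01 X168.145 Y164.844 F723
G01 X162.035 Y168.515 F723
G01 X155.797 Y173.690 F723
G01 X149.432 Y180.367 F723
G01 X142.938 Y188.548 F723
M5
G0 X148.874 Y24.447
M3 S727
G01 X227.640 Y154.102 F723
G01 X138.590 Y63.837 F723
G01 X5.247 Y145.626 F723
G01 X101.283 Y134.308 F723
G01 X148.874 Y24.447 F723
M5
G0 X53.436 Y97.393
M3 S553
G01 X57.519 Y91.538 F2362
G01 X64.914 Y82.563 F2362
G01 X74.575 Y71.370 F2362
G01 X85.459 Y58.858 F2362
G01 X96.518 Y45.928 F2362
G01 X106.709 Y33.482 F2362
G01 X114.985 Y22.419 F2362
G01 X120.302 Y13.640 F2362
M5
G0 X36.370 Y94.101
M3 S553
G01 X35.123 Y93.155 F2362
G01 X34.922 Y94.107 F2362
G01 X35.769 Y96.958 F2362
G01 X37.663 Y101.707 F2362
G01 X40.604 Y108.355 F2362
G01 X44.593 Y116.902 F2362
G01 X49.628 Y127.347 F2362
G01 X55.711 Y139.691 F2362
M5
G0 X73.149 Y41.235
M3 S727
G01 X77.866 Y61.455 F723
G01 X82.430 Y80.781 F723
G01 X86.841 Y99.215 F723
G01 X91.098 Y116.755 F723
G01 X95.201 Y133.401 F723
G01 X99.152 Y149.155 F723
G01 X102.949 Y164.015 F723
G01 X106.592 Y177.982 F723
M5
G0 X0.000 Y0.000

viewBox `0 0 244.013 210.574` with mm width/height → 1 unit = 1 mm. Flip: y_m = 210.574 − y_svg.

**Shape 1** — `<path>` rectangle, stroke `#0000ff` → cut (S727, F723). Machine vertices: (5.728,96.286) → (64.930,96.286) → (64.930,47.672) → (5.728,47.672) → (5.728,96.286). Closed: final G1 returns to the first vertex.

**Shape 2** — `<path>` cubic bezier, stroke `#0000ff` → cut (S727, F723). Control points (SVG): P0=(162.682,173.833), P1=(165.163,175.944), P2=(54.130,61.326), P3=(30.712,81.458); sampled at t=k/8. Machine vertices: (162.682,36.741) → (158.684,40.930) → (146.402,53.115) → (128.191,70.350) → (106.409,89.686) → (83.413,108.178) → (61.561,122.879) → (43.208,130.840) → (30.712,129.116). Open path.

**Shape 3** — `<path>` quadratic bezier, stroke `#0000ff` → cut (S727, F723). Control points (SVG): P0=(191.306,45.384), P1=(169.168,57.755), P2=(142.938,22.026); sampled at t=k/8. Machine vertices: (191.306,165.190) → (185.708,162.849) → (179.981,162.011) → (174.127,162.676) → (168.145,164.844) → (162.035,168.515) → (155.797,173.690) → (149.432,180.367) → (142.938,188.548). Open path.

**Shape 4** — `<polygon>` closed polygon, stroke `#0000ff` → cut (S727, F723). Machine vertices: (148.874,24.447) → (227.640,154.102) → (138.590,63.837) → (5.247,145.626) → (101.283,134.308) → (148.874,24.447). Closed: final G1 returns to the first vertex.

**Shape 5** — `<path>` cubic bezier, stroke `#008000` → score (S553, F2362). Control points (SVG): P0=(53.436,113.181), P1=(58.978,123.835), P2=(110.999,177.370), P3=(120.302,196.934); sampled at t=k/8. Machine vertices: (53.436,97.393) → (57.519,91.538) → (64.914,82.563) → (74.575,71.370) → (85.459,58.858) → (96.518,45.928) → (106.709,33.482) → (114.985,22.419) → (120.302,13.640). Open path.

**Shape 6** — `<path>` quadratic bezier, stroke `#008000` → score (S553, F2362). Control points (SVG): P0=(36.370,116.473), P1=(29.286,124.056), P2=(55.711,70.883); sampled at t=k/8. Machine vertices: (36.370,94.101) → (35.123,93.155) → (34.922,94.107) → (35.769,96.958) → (37.663,101.707) → (40.604,108.355) → (44.593,116.902) → (49.628,127.347) → (55.711,139.691). Open path.

**Shape 7** — `<path>` quadratic bezier, stroke `#0000ff` → cut (S727, F723). Control points (SVG): P0=(73.149,169.339), P1=(92.325,86.673), P2=(106.592,32.592); sampled at t=k/8. Machine vertices: (73.149,41.235) → (77.866,61.455) → (82.430,80.781) → (86.841,99.215) → (91.098,116.755) → (95.201,133.401) → (99.152,149.155) → (102.949,164.015) → (106.592,177.982). Open path.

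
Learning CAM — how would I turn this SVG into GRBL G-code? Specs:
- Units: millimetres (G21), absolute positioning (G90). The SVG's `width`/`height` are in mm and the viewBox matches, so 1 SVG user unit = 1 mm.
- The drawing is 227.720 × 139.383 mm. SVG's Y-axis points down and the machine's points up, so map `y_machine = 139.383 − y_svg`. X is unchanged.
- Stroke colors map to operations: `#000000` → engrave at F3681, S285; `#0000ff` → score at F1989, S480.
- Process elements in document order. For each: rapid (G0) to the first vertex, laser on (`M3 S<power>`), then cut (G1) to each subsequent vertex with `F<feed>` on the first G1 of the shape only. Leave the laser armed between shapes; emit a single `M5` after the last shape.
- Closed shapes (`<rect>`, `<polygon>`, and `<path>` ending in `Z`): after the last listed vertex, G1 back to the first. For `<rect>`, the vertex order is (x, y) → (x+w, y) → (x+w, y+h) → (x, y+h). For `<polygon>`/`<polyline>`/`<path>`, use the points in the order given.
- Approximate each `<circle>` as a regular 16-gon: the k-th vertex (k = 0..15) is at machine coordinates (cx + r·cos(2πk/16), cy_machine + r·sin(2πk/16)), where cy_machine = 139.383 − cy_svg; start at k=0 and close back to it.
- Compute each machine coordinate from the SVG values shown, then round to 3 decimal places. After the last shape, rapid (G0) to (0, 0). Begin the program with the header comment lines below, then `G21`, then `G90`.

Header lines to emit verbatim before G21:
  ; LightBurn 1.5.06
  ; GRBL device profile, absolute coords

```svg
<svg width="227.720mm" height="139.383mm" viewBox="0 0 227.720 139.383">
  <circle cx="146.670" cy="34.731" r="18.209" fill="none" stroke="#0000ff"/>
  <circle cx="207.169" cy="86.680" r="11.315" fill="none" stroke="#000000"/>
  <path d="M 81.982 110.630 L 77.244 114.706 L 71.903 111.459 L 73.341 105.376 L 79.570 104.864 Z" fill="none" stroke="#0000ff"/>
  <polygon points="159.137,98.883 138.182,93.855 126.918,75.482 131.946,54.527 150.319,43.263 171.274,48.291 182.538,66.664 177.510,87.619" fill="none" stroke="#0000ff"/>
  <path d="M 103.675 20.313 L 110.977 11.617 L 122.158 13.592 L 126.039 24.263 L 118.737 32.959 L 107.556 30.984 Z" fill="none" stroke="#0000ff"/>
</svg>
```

; LightBurn 1.5.06
; GRBL device profile, absolute coords
G21
G90
G0 X164.879 Y104.652
M3 S480
G1 X163.493 Y111.620 F1989
G1 X159.546 Y117.528
G1 X153.638 Y121.475
G1 X146.670 Y122.861
G1 X139.702 Y121.475
G1 X133.794 Y117.528
G1 X129.847 Y111.620
G1 X128.461 Y104.652
G1 X129.847 Y97.684
G1 X133.794 Y91.776
G1 X139.702 Y87.829
G1 X146.670 Y86.443
G1 X153.638 Y87.829
G1 X159.546 Y91.776
G1 X163.493 Y97.684
G1 X164.879 Y104.652
G0 X218.484 Y52.703
M3 S285
G1 X217.623 Y57.033 F3681
G1 X215.170 Y60.704
G1 X211.499 Y63.157
G1 X207.169 Y64.018
G1 X202.839 Y63.157
G1 X199.168 Y60.704
G1 X196.715 Y57.033
G1 X195.854 Y52.703
G1 X196.715 Y48.373
G1 X199.168 Y44.702
G1 X202.839 Y42.249
G1 X207.169 Y41.388
G1 X211.499 Y42.249
G1 X215.170 Y44.702
G1 X217.623 Y48.373
G1 X218.484 Y52.703
G0 X81.982 Y28.753
M3 S480
G1 X77.244 Y24.677 F1989
G1 X71.903 Y27.924
G1 X73.341 Y34.007
G1 X79.570 Y34.519
G1 X81.982 Y28.753
G0 X159.137 Y40.500
M3 S480
G1 X138.182 Y45.528 F1989
G1 X126.918 Y63.901
G1 X131.946 Y84.856
G1 X150.319 Y96.120
G1 X171.274 Y91.092
G1 X182.538 Y72.719
G1 X177.510 Y51.764
G1 X159.137 Y40.500
G0 X103.675 Y119.070
M3 S480
G1 X110.977 Y127.766 F1989
G1 X122.158 Y125.791
G1 X126.039 Y115.120
G1 X118.737 Y106.424
G1 X107.556 Y108.399
G1 X103.675 Y119.070
M5
G0 X0.000 Y0.000

1 u = 1 mm; y_m = 139.383 − y.

[1] `<circle>` circle, #0000ff→score S480 F1989: (164.879,104.652) → (163.493,111.620) → (159.546,117.528) → (153.638,121.475) → (146.670,122.861) → (139.702,121.475) → (133.794,117.528) → (129.847,111.620) → (128.461,104.652) → (129.847,97.684) → (133.794,91.776) → (139.702,87.829) → (146.670,86.443) → (153.638,87.829) → (159.546,91.776) → (163.493,97.684) → (164.879,104.652) (closed)

[2] `<circle>` circle, #000000→engrave S285 F3681: (218.484,52.703) → (217.623,57.033) → (215.170,60.704) → (211.499,63.157) → (207.169,64.018) → (202.839,63.157) → (199.168,60.704) → (196.715,57.033) → (195.854,52.703) → (196.715,48.373) → (199.168,44.702) → (202.839,42.249) → (207.169,41.388) → (211.499,42.249) → (215.170,44.702) → (217.623,48.373) → (218.484,52.703) (closed)

[3] `<path>` regular polygon, #0000ff→score S480 F1989: (81.982,28.753) → (77.244,24.677) → (71.903,27.924) → (73.341,34.007) → (79.570,34.519) → (81.982,28.753) (closed)

[4] `<polygon>` regular polygon, #0000ff→score S480 F1989: (159.137,40.500) → (138.182,45.528) → (126.918,63.901) → (131.946,84.856) → (150.319,96.120) → (171.274,91.092) → (182.538,72.719) → (177.510,51.764) → (159.137,40.500) (closed)

[5] `<path>` regular polygon, #0000ff→score S480 F1989: (103.675,119.070) → (110.977,127.766) → (122.158,125.791) → (126.039,115.120) → (118.737,106.424) → (107.556,108.399) → (103.675,119.070) (closed)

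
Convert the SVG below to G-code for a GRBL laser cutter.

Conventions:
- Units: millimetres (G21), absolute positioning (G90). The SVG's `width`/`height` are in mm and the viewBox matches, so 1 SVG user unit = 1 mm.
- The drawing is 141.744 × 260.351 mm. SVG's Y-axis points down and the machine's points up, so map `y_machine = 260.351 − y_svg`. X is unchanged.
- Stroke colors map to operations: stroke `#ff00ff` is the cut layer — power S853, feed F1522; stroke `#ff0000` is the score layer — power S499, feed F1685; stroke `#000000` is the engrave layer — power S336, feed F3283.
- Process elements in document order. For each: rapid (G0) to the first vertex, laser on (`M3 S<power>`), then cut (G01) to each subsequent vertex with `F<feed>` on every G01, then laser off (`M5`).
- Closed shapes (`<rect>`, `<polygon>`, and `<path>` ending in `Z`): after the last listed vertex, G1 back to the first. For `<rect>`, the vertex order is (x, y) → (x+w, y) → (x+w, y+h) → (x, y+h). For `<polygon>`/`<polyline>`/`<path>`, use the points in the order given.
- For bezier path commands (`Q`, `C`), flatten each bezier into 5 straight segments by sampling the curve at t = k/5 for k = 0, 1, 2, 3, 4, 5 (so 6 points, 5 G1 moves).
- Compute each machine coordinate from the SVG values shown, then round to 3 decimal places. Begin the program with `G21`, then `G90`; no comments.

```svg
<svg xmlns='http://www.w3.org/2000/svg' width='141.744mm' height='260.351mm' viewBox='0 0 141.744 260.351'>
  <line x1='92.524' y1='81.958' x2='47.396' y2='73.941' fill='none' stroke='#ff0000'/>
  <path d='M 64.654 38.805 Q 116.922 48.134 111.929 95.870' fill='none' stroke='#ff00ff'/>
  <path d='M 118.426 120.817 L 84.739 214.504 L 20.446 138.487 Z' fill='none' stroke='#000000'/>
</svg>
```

G21
G90
G0 X92.524 Y178.393
M3 S499
G01 X47.396 Y186.410 F1685
M5
G0 X64.654 Y221.546
M3 S853
G01 X83.271 Y216.278 F1522
G01 X97.307 Y207.938 F1522
G01 X106.762 Y196.525 F1522
G01 X111.636 Y182.039 F1522
G01 X111.929 Y164.481 F1522
M5
G0 X118.426 Y139.534
M3 S336
G01 X84.739 Y45.847 F3283
G01 X20.446 Y121.864 F3283
G01 X118.426 Y139.534 F3283
M5

Since the viewBox matches the mm dimensions, user units are millimetres directly. The only transform is the Y-flip y_m = 260.351 − y_svg.

Shape 1 is a line segment drawn with `<line>`. Its stroke #ff0000 means score at S499, F1685. After flipping Y the toolpath is (92.524,178.393) → (47.396,186.410).

Shape 2 is a quadratic bezier drawn with `<path>`. Its stroke #ff00ff means cut at S853, F1522. After flipping Y the toolpath is (64.654,221.546) → (83.271,216.278) → (97.307,207.938) → (106.762,196.525) → (111.636,182.039) → (111.929,164.481).

Shape 3 is a regular polygon drawn with `<path>`. Its stroke #000000 means engrave at S336, F3283. After flipping Y the toolpath is (118.426,139.534) → (84.739,45.847) → (20.446,121.864) → (118.426,139.534), returning to the start.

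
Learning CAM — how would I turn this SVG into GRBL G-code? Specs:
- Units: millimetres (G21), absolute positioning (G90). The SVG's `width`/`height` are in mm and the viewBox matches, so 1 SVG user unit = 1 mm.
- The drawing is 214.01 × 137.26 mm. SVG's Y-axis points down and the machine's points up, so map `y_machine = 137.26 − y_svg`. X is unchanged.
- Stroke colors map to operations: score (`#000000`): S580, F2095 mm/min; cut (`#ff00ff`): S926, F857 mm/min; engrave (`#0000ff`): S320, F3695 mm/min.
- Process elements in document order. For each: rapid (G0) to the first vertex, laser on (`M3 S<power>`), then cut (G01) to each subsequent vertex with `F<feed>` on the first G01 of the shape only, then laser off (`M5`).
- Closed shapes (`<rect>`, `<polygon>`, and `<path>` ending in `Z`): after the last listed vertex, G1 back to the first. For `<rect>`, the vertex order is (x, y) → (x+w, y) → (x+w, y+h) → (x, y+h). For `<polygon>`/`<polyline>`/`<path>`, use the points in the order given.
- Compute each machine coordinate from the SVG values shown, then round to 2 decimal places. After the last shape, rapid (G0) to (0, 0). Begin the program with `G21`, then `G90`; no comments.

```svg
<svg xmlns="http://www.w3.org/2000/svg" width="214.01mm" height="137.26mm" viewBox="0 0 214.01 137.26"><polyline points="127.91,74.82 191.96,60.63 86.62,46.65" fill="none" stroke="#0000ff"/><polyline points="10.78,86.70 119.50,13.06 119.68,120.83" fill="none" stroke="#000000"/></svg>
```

1 u = 1 mm; y_m = 137.26 − y.

[1] `<polyline>` open polyline, #0000ff→engrave S320 F3695: (127.91,62.44) → (191.96,76.63) → (86.62,90.61)

[2] `<polyline>` open polyline, #000000→score S580 F2095: (10.78,50.56) → (119.50,124.20) → (119.68,16.43)

G21
G90
G0 X127.91 Y62.44
M3 S320
G01 X191.96 Y76.63 F3695
G01 X86.62 Y90.61
M5
G0 X10.78 Y50.56
M3 S580
G01 X119.50 Y124.20 F2095
G01 X119.68 Y16.43
M5
G0 X0.00 Y0.00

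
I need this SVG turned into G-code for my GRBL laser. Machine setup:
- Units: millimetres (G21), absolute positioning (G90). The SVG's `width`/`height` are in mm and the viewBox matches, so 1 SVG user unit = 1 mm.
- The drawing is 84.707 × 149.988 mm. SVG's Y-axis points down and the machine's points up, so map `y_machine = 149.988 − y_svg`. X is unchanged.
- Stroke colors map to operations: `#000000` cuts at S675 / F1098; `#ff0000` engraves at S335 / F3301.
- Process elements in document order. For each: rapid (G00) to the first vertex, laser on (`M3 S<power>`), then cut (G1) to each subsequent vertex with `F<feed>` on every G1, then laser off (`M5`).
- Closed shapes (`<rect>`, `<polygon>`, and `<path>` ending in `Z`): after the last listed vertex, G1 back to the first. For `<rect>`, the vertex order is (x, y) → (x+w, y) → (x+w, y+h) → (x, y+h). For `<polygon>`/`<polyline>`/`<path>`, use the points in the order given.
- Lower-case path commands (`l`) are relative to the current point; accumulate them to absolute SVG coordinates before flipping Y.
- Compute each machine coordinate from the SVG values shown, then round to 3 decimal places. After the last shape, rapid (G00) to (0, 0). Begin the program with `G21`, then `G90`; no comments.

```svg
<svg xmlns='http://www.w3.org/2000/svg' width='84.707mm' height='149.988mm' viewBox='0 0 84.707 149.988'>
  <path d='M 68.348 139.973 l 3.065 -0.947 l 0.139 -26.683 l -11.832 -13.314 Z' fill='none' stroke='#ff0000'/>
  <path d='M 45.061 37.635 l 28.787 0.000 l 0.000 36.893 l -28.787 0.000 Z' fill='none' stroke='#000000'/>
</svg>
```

G21
G90
G00 X68.348 Y10.015
M3 S335
G1 X71.413 Y10.962 F3301
G1 X71.552 Y37.645 F3301
G1 X59.720 Y50.959 F3301
G1 X68.348 Y10.015 F3301
M5
G00 X45.061 Y112.353
M3 S675
G1 X73.848 Y112.353 F1098
G1 X73.848 Y75.460 F1098
G1 X45.061 Y75.460 F1098
G1 X45.061 Y112.353 F1098
M5
G00 X0.000 Y0.000

1 u = 1 mm; y_m = 149.988 − y.

[1] `<path>` closed polygon, #ff0000→engrave S335 F3301: (68.348,10.015) → (71.413,10.962) → (71.552,37.645) → (59.720,50.959) → (68.348,10.015) (closed)

[2] `<path>` rectangle, #000000→cut S675 F1098: (45.061,112.353) → (73.848,112.353) → (73.848,75.460) → (45.061,75.460) → (45.061,112.353) (closed)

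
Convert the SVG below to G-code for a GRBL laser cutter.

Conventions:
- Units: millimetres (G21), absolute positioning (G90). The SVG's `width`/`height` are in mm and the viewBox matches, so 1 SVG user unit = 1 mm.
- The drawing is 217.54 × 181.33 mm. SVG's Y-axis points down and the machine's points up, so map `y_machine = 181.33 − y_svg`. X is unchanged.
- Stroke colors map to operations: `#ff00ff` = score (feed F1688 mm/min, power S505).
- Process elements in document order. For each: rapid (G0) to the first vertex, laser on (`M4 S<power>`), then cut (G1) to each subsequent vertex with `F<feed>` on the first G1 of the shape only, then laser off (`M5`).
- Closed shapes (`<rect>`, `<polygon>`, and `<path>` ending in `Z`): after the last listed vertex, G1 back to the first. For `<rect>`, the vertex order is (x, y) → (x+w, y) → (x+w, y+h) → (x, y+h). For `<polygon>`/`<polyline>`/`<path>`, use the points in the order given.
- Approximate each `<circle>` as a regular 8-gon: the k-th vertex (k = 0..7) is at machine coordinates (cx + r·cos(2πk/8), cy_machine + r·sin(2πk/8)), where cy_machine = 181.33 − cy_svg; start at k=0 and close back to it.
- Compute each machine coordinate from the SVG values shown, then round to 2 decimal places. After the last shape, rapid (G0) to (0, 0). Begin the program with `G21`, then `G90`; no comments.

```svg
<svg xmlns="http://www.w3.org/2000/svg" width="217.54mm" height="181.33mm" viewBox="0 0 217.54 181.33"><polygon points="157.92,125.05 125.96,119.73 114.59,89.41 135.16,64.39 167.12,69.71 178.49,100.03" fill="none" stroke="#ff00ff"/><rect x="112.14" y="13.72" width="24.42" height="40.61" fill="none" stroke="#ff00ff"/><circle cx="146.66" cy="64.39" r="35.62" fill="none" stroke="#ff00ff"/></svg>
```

viewBox `0 0 217.54 181.33` with mm width/height → 1 unit = 1 mm. Flip: y_m = 181.33 − y_svg.

**Shape 1** — `<polygon>` regular polygon, stroke `#ff00ff` → score (S505, F1688). Machine vertices: (157.92,56.28) → (125.96,61.60) → (114.59,91.92) → (135.16,116.94) → (167.12,111.62) → (178.49,81.30) → (157.92,56.28). Closed: final G1 returns to the first vertex.

**Shape 2** — `<rect>` rectangle, stroke `#ff00ff` → score (S505, F1688). Machine vertices: (112.14,167.61) → (136.56,167.61) → (136.56,127.00) → (112.14,127.00) → (112.14,167.61). Closed: final G1 returns to the first vertex.

**Shape 3** — `<circle>` circle, stroke `#ff00ff` → score (S505, F1688). Machine vertices: (182.28,116.94) → (171.85,142.13) → (146.66,152.56) → (121.47,142.13) → (111.04,116.94) → (121.47,91.75) → (146.66,81.32) → (171.85,91.75) → (182.28,116.94). Closed: final G1 returns to the first vertex.

G21
G90
G0 X157.92 Y56.28
M4 S505
G1 X125.96 Y61.60 F1688
G1 X114.59 Y91.92
G1 X135.16 Y116.94
G1 X167.12 Y111.62
G1 X178.49 Y81.30
G1 X157.92 Y56.28
M5
G0 X112.14 Y167.61
M4 S505
G1 X136.56 Y167.61 F1688
G1 X136.56 Y127.00
G1 X112.14 Y127.00
G1 X112.14 Y167.61
M5
G0 X182.28 Y116.94
M4 S505
G1 X171.85 Y142.13 F1688
G1 X146.66 Y152.56
G1 X121.47 Y142.13
G1 X111.04 Y116.94
G1 X121.47 Y91.75
G1 X146.66 Y81.32
G1 X171.85 Y91.75
G1 X182.28 Y116.94
M5
G0 X0.00 Y0.00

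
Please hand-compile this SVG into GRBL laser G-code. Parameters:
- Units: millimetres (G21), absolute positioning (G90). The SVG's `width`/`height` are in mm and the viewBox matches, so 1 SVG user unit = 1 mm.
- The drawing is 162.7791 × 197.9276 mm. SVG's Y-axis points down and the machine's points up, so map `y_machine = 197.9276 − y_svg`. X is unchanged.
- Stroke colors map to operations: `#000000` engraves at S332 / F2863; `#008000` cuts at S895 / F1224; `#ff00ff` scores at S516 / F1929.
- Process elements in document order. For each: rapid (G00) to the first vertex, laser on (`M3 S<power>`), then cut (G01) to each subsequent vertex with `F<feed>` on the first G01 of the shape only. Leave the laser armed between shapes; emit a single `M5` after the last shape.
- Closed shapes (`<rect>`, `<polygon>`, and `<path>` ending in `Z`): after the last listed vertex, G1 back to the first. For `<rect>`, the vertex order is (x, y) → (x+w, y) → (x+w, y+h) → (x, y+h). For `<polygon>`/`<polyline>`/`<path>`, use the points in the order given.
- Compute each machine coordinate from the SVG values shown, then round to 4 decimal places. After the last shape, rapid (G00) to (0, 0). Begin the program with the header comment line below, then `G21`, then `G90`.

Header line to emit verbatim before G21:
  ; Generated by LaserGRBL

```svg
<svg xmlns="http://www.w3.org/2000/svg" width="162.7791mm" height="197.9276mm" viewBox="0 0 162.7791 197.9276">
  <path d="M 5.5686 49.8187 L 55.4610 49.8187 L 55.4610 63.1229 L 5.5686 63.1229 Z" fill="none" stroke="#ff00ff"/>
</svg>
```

; Generated by LaserGRBL
G21
G90
G00 X5.5686 Y148.1089
M3 S516
G01 X55.4610 Y148.1089 F1929
G01 X55.4610 Y134.8047
G01 X5.5686 Y134.8047
G01 X5.5686 Y148.1089
M5
G00 X0.0000 Y0.0000

1 u = 1 mm; y_m = 197.9276 − y.

[1] `<path>` rectangle, #ff00ff→score S516 F1929: (5.5686,148.1089) → (55.4610,148.1089) → (55.4610,134.8047) → (5.5686,134.8047) → (5.5686,148.1089) (closed)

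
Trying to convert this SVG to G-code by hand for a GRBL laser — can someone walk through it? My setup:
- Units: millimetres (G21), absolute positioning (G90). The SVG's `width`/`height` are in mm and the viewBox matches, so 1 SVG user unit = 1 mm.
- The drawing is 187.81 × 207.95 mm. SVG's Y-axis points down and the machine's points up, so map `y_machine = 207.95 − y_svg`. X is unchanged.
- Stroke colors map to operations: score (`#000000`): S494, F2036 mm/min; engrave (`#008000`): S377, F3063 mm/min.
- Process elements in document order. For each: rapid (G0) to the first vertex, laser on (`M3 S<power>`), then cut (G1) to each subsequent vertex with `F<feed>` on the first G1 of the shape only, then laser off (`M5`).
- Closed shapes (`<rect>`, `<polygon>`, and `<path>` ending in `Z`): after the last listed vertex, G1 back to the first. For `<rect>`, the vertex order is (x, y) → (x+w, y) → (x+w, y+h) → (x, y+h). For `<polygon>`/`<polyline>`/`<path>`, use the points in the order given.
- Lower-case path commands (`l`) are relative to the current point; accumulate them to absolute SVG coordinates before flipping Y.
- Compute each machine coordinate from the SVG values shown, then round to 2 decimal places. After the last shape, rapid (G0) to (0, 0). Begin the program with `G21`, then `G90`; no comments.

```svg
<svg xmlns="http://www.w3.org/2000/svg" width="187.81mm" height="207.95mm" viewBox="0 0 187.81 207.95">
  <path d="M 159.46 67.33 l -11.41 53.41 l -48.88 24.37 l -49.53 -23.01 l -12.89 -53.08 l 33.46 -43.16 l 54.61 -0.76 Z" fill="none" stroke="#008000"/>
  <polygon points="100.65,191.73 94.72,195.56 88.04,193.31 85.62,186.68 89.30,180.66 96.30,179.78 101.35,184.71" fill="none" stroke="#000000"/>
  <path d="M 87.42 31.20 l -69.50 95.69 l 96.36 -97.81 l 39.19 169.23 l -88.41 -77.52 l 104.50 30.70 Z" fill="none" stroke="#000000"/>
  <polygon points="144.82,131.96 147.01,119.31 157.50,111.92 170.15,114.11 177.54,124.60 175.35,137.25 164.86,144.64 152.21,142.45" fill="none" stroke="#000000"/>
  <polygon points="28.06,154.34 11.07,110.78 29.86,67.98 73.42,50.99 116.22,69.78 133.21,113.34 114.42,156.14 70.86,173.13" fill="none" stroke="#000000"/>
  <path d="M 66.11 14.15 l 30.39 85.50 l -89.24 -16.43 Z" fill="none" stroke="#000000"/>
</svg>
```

viewBox `0 0 187.81 207.95` with mm width/height → 1 unit = 1 mm. Flip: y_m = 207.95 − y_svg.

**Shape 1** — `<path>` regular polygon, stroke `#008000` → engrave (S377, F3063). Machine vertices: (159.46,140.62) → (148.05,87.21) → (99.17,62.84) → (49.64,85.85) → (36.75,138.93) → (70.21,182.09) → (124.82,182.85) → (159.46,140.62). Closed: final G1 returns to the first vertex.

**Shape 2** — `<polygon>` regular polygon, stroke `#000000` → score (S494, F2036). Machine vertices: (100.65,16.22) → (94.72,12.39) → (88.04,14.64) → (85.62,21.27) → (89.30,27.29) → (96.30,28.17) → (101.35,23.24) → (100.65,16.22). Closed: final G1 returns to the first vertex.

**Shape 3** — `<path>` closed polygon, stroke `#000000` → score (S494, F2036). Machine vertices: (87.42,176.75) → (17.92,81.06) → (114.28,178.87) → (153.47,9.64) → (65.06,87.16) → (169.56,56.46) → (87.42,176.75). Closed: final G1 returns to the first vertex.

**Shape 4** — `<polygon>` regular polygon, stroke `#000000` → score (S494, F2036). Machine vertices: (144.82,75.99) → (147.01,88.64) → (157.50,96.03) → (170.15,93.84) → (177.54,83.35) → (175.35,70.70) → (164.86,63.31) → (152.21,65.50) → (144.82,75.99). Closed: final G1 returns to the first vertex.

**Shape 5** — `<polygon>` regular polygon, stroke `#000000` → score (S494, F2036). Machine vertices: (28.06,53.61) → (11.07,97.17) → (29.86,139.97) → (73.42,156.96) → (116.22,138.17) → (133.21,94.61) → (114.42,51.81) → (70.86,34.82) → (28.06,53.61). Closed: final G1 returns to the first vertex.

**Shape 6** — `<path>` regular polygon, stroke `#000000` → score (S494, F2036). Machine vertices: (66.11,193.80) → (96.50,108.30) → (7.26,124.73) → (66.11,193.80). Closed: final G1 returns to the first vertex.

G21
G90
G0 X159.46 Y140.62
M3 S377
G1 X148.05 Y87.21 F3063
G1 X99.17 Y62.84
G1 X49.64 Y85.85
G1 X36.75 Y138.93
G1 X70.21 Y182.09
G1 X124.82 Y182.85
G1 X159.46 Y140.62
M5
G0 X100.65 Y16.22
M3 S494
G1 X94.72 Y12.39 F2036
G1 X88.04 Y14.64
G1 X85.62 Y21.27
G1 X89.30 Y27.29
G1 X96.30 Y28.17
G1 X101.35 Y23.24
G1 X100.65 Y16.22
M5
G0 X87.42 Y176.75
M3 S494
G1 X17.92 Y81.06 F2036
G1 X114.28 Y178.87
G1 X153.47 Y9.64
G1 X65.06 Y87.16
G1 X169.56 Y56.46
G1 X87.42 Y176.75
M5
G0 X144.82 Y75.99
M3 S494
G1 X147.01 Y88.64 F2036
G1 X157.50 Y96.03
G1 X170.15 Y93.84
G1 X177.54 Y83.35
G1 X175.35 Y70.70
G1 X164.86 Y63.31
G1 X152.21 Y65.50
G1 X144.82 Y75.99
M5
G0 X28.06 Y53.61
M3 S494
G1 X11.07 Y97.17 F2036
G1 X29.86 Y139.97
G1 X73.42 Y156.96
G1 X116.22 Y138.17
G1 X133.21 Y94.61
G1 X114.42 Y51.81
G1 X70.86 Y34.82
G1 X28.06 Y53.61
M5
G0 X66.11 Y193.80
M3 S494
G1 X96.50 Y108.30 F2036
G1 X7.26 Y124.73
G1 X66.11 Y193.80
M5
G0 X0.00 Y0.00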